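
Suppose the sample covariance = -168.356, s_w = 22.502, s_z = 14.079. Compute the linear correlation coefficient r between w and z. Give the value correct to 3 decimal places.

r = Cov(w,z) / (s_w · s_z) = -168.356 / (22.502 × 14.079)
  = -168.356 / 316.8057 ≈ -0.531

-0.531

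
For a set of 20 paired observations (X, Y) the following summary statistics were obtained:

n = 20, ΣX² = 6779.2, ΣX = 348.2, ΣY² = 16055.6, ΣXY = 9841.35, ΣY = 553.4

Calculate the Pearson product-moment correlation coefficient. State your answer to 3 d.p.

0.283

r = (nΣXY − ΣXΣY) / √[(nΣX² − (ΣX)²)(nΣY² − (ΣY)²)]
Numerator: 20×9841.35 − 348.2×553.4 = 4133.12
Denominator: √[(135584 − 121243.24)(321112 − 306251.56)] = √[14340.76 × 14860.44] = 14598.2877
r = 4133.12 / 14598.2877 ≈ 0.283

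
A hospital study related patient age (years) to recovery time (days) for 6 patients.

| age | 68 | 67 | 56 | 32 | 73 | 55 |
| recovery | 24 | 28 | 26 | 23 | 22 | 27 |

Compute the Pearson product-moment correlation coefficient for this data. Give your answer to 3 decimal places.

n = 6, Σx = 351, Σy = 150, Σx² = 21627, Σy² = 3778, Σxy = 8791
nΣxy − ΣxΣy = 52746 − 52650 = 96
nΣx² − (Σx)² = 129762 − 123201 = 6561; nΣy² − (Σy)² = 22668 − 22500 = 168
r = 96 / √(6561 × 168) = 96 / 1049.8800 ≈ 0.091

0.091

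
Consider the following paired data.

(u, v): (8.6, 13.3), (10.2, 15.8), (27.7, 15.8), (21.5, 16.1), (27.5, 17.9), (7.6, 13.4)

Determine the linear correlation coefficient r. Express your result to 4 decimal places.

n = 6, Σu = 103.1, Σv = 92.3, Σu² = 2221.55, Σv² = 1435.35, Σuv = 1653.44
nΣuv − ΣuΣv = 9920.64 − 9516.13 = 404.51
nΣu² − (Σu)² = 13329.3 − 10629.61 = 2699.69; nΣv² − (Σv)² = 8612.1 − 8519.29 = 92.81
r = 404.51 / √(2699.69 × 92.81) = 404.51 / 500.5579 ≈ 0.8081

0.8081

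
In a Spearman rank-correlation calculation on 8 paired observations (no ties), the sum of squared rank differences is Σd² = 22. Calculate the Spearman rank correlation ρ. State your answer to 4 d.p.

ρ = 1 − 6Σd² / [n(n²−1)] = 1 − 6×22 / (8×63)
  = 1 − 132/504 = 1 − 0.26190 ≈ 0.7381

0.7381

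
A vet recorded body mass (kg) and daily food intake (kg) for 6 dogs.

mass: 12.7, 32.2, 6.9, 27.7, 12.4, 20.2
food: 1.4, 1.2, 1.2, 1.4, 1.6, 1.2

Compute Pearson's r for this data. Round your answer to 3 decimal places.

-0.238

n = 6, Σx = 112.1, Σy = 8, Σx² = 2574.83, Σy² = 10.8, Σxy = 147.56
nΣxy − ΣxΣy = 885.36 − 896.8 = -11.44
nΣx² − (Σx)² = 15448.98 − 12566.41 = 2882.57; nΣy² − (Σy)² = 64.8 − 64 = 0.8
r = -11.44 / √(2882.57 × 0.8) = -11.44 / 48.0214 ≈ -0.238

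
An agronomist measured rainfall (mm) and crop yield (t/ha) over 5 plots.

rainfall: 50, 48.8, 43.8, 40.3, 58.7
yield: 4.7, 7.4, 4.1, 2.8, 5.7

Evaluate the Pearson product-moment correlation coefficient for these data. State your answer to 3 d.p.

n = 5, Σx = 241.6, Σy = 24.7, Σx² = 11869.66, Σy² = 133.99, Σxy = 1223.13
nΣxy − ΣxΣy = 6115.65 − 5967.52 = 148.13
nΣx² − (Σx)² = 59348.3 − 58370.56 = 977.74; nΣy² − (Σy)² = 669.95 − 610.09 = 59.86
r = 148.13 / √(977.74 × 59.86) = 148.13 / 241.9246 ≈ 0.612

0.612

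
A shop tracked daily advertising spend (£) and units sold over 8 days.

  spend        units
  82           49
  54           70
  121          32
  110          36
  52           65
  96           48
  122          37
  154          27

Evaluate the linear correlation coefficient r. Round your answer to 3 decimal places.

n = 8, Σx = 791, Σy = 364, Σx² = 86901, Σy² = 18248, Σxy = 32290
nΣxy − ΣxΣy = 258320 − 287924 = -29604
nΣx² − (Σx)² = 695208 − 625681 = 69527; nΣy² − (Σy)² = 145984 − 132496 = 13488
r = -29604 / √(69527 × 13488) = -29604 / 30623.1967 ≈ -0.967

-0.967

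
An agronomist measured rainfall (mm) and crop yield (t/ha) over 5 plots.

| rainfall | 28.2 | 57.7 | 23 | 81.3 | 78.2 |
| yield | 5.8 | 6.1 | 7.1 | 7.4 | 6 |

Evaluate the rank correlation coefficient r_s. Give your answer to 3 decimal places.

0.300

Rank rainfall: 2, 3, 1, 5, 4
Rank yield: 1, 3, 4, 5, 2
d = rank(rainfall) − rank(yield): 1, 0, -3, 0, 2; Σd² = 14
ρ = 1 − 6Σd² / [n(n²−1)] = 1 − 6×14 / (5×24) = 1 − 84/120 ≈ 0.300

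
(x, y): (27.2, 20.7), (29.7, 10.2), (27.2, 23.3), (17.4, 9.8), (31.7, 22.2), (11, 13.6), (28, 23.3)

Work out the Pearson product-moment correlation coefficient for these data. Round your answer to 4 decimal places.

0.5327

n = 7, Σx = 172.2, Σy = 123.1, Σx² = 4574.42, Σy² = 2392.15, Σxy = 3176
nΣxy − ΣxΣy = 22232 − 21197.82 = 1034.18
nΣx² − (Σx)² = 32020.94 − 29652.84 = 2368.1; nΣy² − (Σy)² = 16745.05 − 15153.61 = 1591.44
r = 1034.18 / √(2368.1 × 1591.44) = 1034.18 / 1941.3112 ≈ 0.5327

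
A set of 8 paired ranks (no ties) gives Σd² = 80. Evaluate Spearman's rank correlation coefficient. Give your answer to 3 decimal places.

0.048

ρ = 1 − 6Σd² / [n(n²−1)] = 1 − 6×80 / (8×63)
  = 1 − 480/504 = 1 − 0.9524 ≈ 0.048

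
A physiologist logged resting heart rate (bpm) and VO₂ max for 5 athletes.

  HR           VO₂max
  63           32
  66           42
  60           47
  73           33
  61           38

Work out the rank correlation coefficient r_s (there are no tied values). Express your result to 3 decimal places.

-0.500

Rank HR: 3, 4, 1, 5, 2
Rank VO₂max: 1, 4, 5, 2, 3
d = rank(HR) − rank(VO₂max): 2, 0, -4, 3, -1; Σd² = 30
ρ = 1 − 6Σd² / [n(n²−1)] = 1 − 6×30 / (5×24) = 1 − 180/120 ≈ -0.500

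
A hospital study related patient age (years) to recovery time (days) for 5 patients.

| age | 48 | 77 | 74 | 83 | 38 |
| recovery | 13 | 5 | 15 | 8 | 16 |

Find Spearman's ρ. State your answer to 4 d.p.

-0.8000

Rank age: 2, 4, 3, 5, 1
Rank recovery: 3, 1, 4, 2, 5
d = rank(age) − rank(recovery): -1, 3, -1, 3, -4; Σd² = 36
ρ = 1 − 6Σd² / [n(n²−1)] = 1 − 6×36 / (5×24) = 1 − 216/120 ≈ -0.8000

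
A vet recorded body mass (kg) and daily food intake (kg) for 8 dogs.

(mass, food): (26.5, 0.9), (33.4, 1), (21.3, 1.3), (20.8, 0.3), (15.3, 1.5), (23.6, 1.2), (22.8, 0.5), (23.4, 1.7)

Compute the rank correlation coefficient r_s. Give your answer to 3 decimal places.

Rank mass: 7, 8, 3, 2, 1, 6, 4, 5
Rank food: 3, 4, 6, 1, 7, 5, 2, 8
d = rank(mass) − rank(food): 4, 4, -3, 1, -6, 1, 2, -3; Σd² = 92
ρ = 1 − 6Σd² / [n(n²−1)] = 1 − 6×92 / (8×63) = 1 − 552/504 ≈ -0.095

-0.095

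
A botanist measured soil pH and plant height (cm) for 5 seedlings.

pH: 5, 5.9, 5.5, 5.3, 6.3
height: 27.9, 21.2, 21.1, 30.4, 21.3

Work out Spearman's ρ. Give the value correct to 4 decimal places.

Rank pH: 1, 4, 3, 2, 5
Rank height: 4, 2, 1, 5, 3
d = rank(pH) − rank(height): -3, 2, 2, -3, 2; Σd² = 30
ρ = 1 − 6Σd² / [n(n²−1)] = 1 − 6×30 / (5×24) = 1 − 180/120 ≈ -0.5000

-0.5000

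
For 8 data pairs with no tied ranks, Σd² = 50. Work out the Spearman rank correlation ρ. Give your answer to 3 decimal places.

0.405

ρ = 1 − 6Σd² / [n(n²−1)] = 1 − 6×50 / (8×63)
  = 1 − 300/504 = 1 − 0.5952 ≈ 0.405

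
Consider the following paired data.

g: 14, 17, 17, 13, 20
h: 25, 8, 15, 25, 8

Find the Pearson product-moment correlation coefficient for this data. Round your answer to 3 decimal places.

-0.911

n = 5, Σg = 81, Σh = 81, Σg² = 1343, Σh² = 1603, Σgh = 1226
nΣgh − ΣgΣh = 6130 − 6561 = -431
nΣg² − (Σg)² = 6715 − 6561 = 154; nΣh² − (Σh)² = 8015 − 6561 = 1454
r = -431 / √(154 × 1454) = -431 / 473.1976 ≈ -0.911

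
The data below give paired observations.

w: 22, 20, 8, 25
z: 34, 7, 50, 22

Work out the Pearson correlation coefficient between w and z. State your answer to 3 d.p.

n = 4, Σw = 75, Σz = 113, Σw² = 1573, Σz² = 4189, Σwz = 1838
nΣwz − ΣwΣz = 7352 − 8475 = -1123
nΣw² − (Σw)² = 6292 − 5625 = 667; nΣz² − (Σz)² = 16756 − 12769 = 3987
r = -1123 / √(667 × 3987) = -1123 / 1630.7449 ≈ -0.689

-0.689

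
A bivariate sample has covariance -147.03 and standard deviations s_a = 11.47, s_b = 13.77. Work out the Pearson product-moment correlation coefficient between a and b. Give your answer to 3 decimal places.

-0.931

r = Cov(a,b) / (s_a · s_b) = -147.03 / (11.47 × 13.77)
  = -147.03 / 157.9419 ≈ -0.931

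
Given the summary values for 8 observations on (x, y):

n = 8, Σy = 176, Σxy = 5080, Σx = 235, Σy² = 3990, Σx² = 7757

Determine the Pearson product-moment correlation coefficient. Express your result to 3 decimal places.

r = (nΣxy − ΣxΣy) / √[(nΣx² − (Σx)²)(nΣy² − (Σy)²)]
Numerator: 8×5080 − 235×176 = -720
Denominator: √[(62056 − 55225)(31920 − 30976)] = √[6831 × 944] = 2539.3826
r = -720 / 2539.3826 ≈ -0.284

-0.284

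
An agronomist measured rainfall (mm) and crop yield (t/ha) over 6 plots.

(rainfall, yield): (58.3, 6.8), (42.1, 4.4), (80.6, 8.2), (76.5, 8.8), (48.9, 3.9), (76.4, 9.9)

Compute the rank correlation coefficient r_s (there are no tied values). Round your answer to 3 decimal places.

0.714

Rank rainfall: 3, 1, 6, 5, 2, 4
Rank yield: 3, 2, 4, 5, 1, 6
d = rank(rainfall) − rank(yield): 0, -1, 2, 0, 1, -2; Σd² = 10
ρ = 1 − 6Σd² / [n(n²−1)] = 1 − 6×10 / (6×35) = 1 − 60/210 ≈ 0.714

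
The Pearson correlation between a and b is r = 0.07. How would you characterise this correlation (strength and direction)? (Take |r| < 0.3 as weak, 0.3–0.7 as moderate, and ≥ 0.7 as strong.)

weak positive

r = 0.07 > 0 so the relationship is positive.
|r| = 0.07, which falls in the weak range.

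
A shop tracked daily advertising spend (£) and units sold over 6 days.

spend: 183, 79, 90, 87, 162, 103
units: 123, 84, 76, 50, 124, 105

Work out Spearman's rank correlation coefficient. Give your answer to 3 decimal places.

0.771

Rank spend: 6, 1, 3, 2, 5, 4
Rank units: 5, 3, 2, 1, 6, 4
d = rank(spend) − rank(units): 1, -2, 1, 1, -1, 0; Σd² = 8
ρ = 1 − 6Σd² / [n(n²−1)] = 1 − 6×8 / (6×35) = 1 − 48/210 ≈ 0.771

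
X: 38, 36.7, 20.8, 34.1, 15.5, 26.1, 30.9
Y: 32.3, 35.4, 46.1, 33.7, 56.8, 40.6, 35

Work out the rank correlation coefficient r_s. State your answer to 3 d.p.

-0.893

Rank X: 7, 6, 2, 5, 1, 3, 4
Rank Y: 1, 4, 6, 2, 7, 5, 3
d = rank(X) − rank(Y): 6, 2, -4, 3, -6, -2, 1; Σd² = 106
ρ = 1 − 6Σd² / [n(n²−1)] = 1 − 6×106 / (7×48) = 1 − 636/336 ≈ -0.893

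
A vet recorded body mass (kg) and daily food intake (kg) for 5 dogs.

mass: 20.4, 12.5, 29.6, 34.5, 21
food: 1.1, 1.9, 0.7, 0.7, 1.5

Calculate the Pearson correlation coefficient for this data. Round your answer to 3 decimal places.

n = 5, Σx = 118, Σy = 5.9, Σx² = 3079.82, Σy² = 8.05, Σxy = 122.56
nΣxy − ΣxΣy = 612.8 − 696.2 = -83.4
nΣx² − (Σx)² = 15399.1 − 13924 = 1475.1; nΣy² − (Σy)² = 40.25 − 34.81 = 5.44
r = -83.4 / √(1475.1 × 5.44) = -83.4 / 89.5798 ≈ -0.931

-0.931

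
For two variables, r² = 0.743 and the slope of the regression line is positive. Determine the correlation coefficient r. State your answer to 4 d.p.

|r| = √0.743 = 0.8620
The association is positive, so r = 0.8620.

0.8620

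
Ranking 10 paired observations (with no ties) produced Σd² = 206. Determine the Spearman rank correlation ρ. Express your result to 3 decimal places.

ρ = 1 − 6Σd² / [n(n²−1)] = 1 − 6×206 / (10×99)
  = 1 − 1236/990 = 1 − 1.2485 ≈ -0.248

-0.248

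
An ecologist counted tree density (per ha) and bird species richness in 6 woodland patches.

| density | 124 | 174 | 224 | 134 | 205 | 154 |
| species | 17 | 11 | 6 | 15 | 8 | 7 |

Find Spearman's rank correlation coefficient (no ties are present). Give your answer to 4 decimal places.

Rank density: 1, 4, 6, 2, 5, 3
Rank species: 6, 4, 1, 5, 3, 2
d = rank(density) − rank(species): -5, 0, 5, -3, 2, 1; Σd² = 64
ρ = 1 − 6Σd² / [n(n²−1)] = 1 − 6×64 / (6×35) = 1 − 384/210 ≈ -0.8286

-0.8286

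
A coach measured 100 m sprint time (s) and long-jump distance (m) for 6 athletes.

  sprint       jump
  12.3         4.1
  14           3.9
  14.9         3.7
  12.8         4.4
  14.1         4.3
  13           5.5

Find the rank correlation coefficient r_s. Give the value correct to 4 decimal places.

-0.4857

Rank sprint: 1, 4, 6, 2, 5, 3
Rank jump: 3, 2, 1, 5, 4, 6
d = rank(sprint) − rank(jump): -2, 2, 5, -3, 1, -3; Σd² = 52
ρ = 1 − 6Σd² / [n(n²−1)] = 1 − 6×52 / (6×35) = 1 − 312/210 ≈ -0.4857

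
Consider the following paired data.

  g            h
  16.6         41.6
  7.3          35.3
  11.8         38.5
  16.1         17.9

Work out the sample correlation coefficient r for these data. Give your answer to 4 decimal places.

-0.2572

n = 4, Σg = 51.8, Σh = 133.3, Σg² = 727.3, Σh² = 4779.31, Σgh = 1690.74
nΣgh − ΣgΣh = 6762.96 − 6904.94 = -141.98
nΣg² − (Σg)² = 2909.2 − 2683.24 = 225.96; nΣh² − (Σh)² = 19117.24 − 17768.89 = 1348.35
r = -141.98 / √(225.96 × 1348.35) = -141.98 / 551.9721 ≈ -0.2572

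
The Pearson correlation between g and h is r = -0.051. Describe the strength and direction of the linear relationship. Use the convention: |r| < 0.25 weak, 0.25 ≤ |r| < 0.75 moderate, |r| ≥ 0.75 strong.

r = -0.051 < 0 so the relationship is negative.
|r| = 0.051, which falls in the weak range.

weak negative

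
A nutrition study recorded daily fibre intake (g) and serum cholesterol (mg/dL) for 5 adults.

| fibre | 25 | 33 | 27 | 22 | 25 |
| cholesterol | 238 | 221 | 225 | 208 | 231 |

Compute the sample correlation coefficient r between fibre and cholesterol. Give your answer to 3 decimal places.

n = 5, Σx = 132, Σy = 1123, Σx² = 3552, Σy² = 252735, Σxy = 29669
nΣxy − ΣxΣy = 148345 − 148236 = 109
nΣx² − (Σx)² = 17760 − 17424 = 336; nΣy² − (Σy)² = 1263675 − 1261129 = 2546
r = 109 / √(336 × 2546) = 109 / 924.9086 ≈ 0.118

0.118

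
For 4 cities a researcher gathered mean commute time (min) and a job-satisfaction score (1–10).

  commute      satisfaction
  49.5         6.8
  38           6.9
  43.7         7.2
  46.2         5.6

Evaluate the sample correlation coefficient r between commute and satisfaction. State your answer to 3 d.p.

-0.304

n = 4, Σx = 177.4, Σy = 26.5, Σx² = 7938.38, Σy² = 177.05, Σxy = 1172.16
nΣxy − ΣxΣy = 4688.64 − 4701.1 = -12.46
nΣx² − (Σx)² = 31753.52 − 31470.76 = 282.76; nΣy² − (Σy)² = 708.2 − 702.25 = 5.95
r = -12.46 / √(282.76 × 5.95) = -12.46 / 41.0173 ≈ -0.304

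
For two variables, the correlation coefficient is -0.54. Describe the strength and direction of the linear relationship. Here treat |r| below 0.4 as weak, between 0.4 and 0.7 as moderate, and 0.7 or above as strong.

r = -0.54 < 0 so the relationship is negative.
|r| = 0.54, which falls in the moderate range.

moderate negative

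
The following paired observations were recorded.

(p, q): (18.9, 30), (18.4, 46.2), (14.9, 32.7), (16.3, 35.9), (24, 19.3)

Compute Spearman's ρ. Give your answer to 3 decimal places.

Rank p: 4, 3, 1, 2, 5
Rank q: 2, 5, 3, 4, 1
d = rank(p) − rank(q): 2, -2, -2, -2, 4; Σd² = 32
ρ = 1 − 6Σd² / [n(n²−1)] = 1 − 6×32 / (5×24) = 1 − 192/120 ≈ -0.600

-0.600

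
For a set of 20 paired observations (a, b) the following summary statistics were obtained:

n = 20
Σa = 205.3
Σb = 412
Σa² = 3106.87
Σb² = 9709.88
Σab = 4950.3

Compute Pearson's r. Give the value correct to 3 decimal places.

0.652

r = (nΣab − ΣaΣb) / √[(nΣa² − (Σa)²)(nΣb² − (Σb)²)]
Numerator: 20×4950.3 − 205.3×412 = 14422.4
Denominator: √[(62137.4 − 42148.09)(194197.6 − 169744)] = √[19989.31 × 24453.6] = 22109.0613
r = 14422.4 / 22109.0613 ≈ 0.652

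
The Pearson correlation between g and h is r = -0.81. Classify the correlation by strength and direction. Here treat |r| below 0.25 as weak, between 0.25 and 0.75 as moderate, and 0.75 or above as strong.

strong negative

r = -0.81 < 0 so the relationship is negative.
|r| = 0.81, which falls in the strong range.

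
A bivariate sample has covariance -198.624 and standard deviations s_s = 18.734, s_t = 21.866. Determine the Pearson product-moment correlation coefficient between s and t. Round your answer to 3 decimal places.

-0.485

r = Cov(s,t) / (s_s · s_t) = -198.624 / (18.734 × 21.866)
  = -198.624 / 409.6376 ≈ -0.485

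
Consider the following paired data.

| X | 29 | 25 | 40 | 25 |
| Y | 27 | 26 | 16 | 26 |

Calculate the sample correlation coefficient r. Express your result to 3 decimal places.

n = 4, ΣX = 119, ΣY = 95, ΣX² = 3691, ΣY² = 2337, ΣXY = 2723
nΣXY − ΣXΣY = 10892 − 11305 = -413
nΣX² − (ΣX)² = 14764 − 14161 = 603; nΣY² − (ΣY)² = 9348 − 9025 = 323
r = -413 / √(603 × 323) = -413 / 441.3264 ≈ -0.936

-0.936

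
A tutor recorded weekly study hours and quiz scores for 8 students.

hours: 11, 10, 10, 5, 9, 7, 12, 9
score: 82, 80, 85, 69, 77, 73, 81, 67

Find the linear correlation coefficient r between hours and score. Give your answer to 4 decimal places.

0.7240

n = 8, Σx = 73, Σy = 614, Σx² = 701, Σy² = 47418, Σxy = 5676
nΣxy − ΣxΣy = 45408 − 44822 = 586
nΣx² − (Σx)² = 5608 − 5329 = 279; nΣy² − (Σy)² = 379344 − 376996 = 2348
r = 586 / √(279 × 2348) = 586 / 809.3775 ≈ 0.7240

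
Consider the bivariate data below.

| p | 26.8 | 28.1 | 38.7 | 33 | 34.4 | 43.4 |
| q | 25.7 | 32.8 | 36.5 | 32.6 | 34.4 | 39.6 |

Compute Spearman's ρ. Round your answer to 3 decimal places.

Rank p: 1, 2, 5, 3, 4, 6
Rank q: 1, 3, 5, 2, 4, 6
d = rank(p) − rank(q): 0, -1, 0, 1, 0, 0; Σd² = 2
ρ = 1 − 6Σd² / [n(n²−1)] = 1 − 6×2 / (6×35) = 1 − 12/210 ≈ 0.943

0.943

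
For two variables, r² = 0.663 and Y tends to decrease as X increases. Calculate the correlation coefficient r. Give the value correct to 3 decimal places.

-0.814

|r| = √0.663 = 0.814
The association is negative, so r = −0.814.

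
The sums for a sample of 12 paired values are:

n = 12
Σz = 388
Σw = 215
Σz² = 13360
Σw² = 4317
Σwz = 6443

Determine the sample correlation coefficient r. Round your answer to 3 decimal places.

r = (nΣwz − ΣwΣz) / √[(nΣw² − (Σw)²)(nΣz² − (Σz)²)]
Numerator: 12×6443 − 215×388 = -6104
Denominator: √[(51804 − 46225)(160320 − 150544)] = √[5579 × 9776] = 7385.1408
r = -6104 / 7385.1408 ≈ -0.827

-0.827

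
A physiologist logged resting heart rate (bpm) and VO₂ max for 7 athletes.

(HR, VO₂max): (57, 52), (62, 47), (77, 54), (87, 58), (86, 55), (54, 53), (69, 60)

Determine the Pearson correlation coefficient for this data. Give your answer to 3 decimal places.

n = 7, Σx = 492, Σy = 379, Σx² = 35664, Σy² = 20627, Σxy = 26814
nΣxy − ΣxΣy = 187698 − 186468 = 1230
nΣx² − (Σx)² = 249648 − 242064 = 7584; nΣy² − (Σy)² = 144389 − 143641 = 748
r = 1230 / √(7584 × 748) = 1230 / 2381.7708 ≈ 0.516

0.516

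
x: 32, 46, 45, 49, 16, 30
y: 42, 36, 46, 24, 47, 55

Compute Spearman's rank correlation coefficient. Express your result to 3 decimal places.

Rank x: 3, 5, 4, 6, 1, 2
Rank y: 3, 2, 4, 1, 5, 6
d = rank(x) − rank(y): 0, 3, 0, 5, -4, -4; Σd² = 66
ρ = 1 − 6Σd² / [n(n²−1)] = 1 − 6×66 / (6×35) = 1 − 396/210 ≈ -0.886

-0.886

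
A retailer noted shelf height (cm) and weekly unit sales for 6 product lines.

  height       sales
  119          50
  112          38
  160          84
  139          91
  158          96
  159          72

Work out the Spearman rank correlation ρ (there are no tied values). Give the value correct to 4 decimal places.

0.5429

Rank height: 2, 1, 6, 3, 4, 5
Rank sales: 2, 1, 4, 5, 6, 3
d = rank(height) − rank(sales): 0, 0, 2, -2, -2, 2; Σd² = 16
ρ = 1 − 6Σd² / [n(n²−1)] = 1 − 6×16 / (6×35) = 1 − 96/210 ≈ 0.5429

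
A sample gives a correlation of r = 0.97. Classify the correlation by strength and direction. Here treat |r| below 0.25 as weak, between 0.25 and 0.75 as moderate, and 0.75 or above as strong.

strong positive

r = 0.97 > 0 so the relationship is positive.
|r| = 0.97, which falls in the strong range.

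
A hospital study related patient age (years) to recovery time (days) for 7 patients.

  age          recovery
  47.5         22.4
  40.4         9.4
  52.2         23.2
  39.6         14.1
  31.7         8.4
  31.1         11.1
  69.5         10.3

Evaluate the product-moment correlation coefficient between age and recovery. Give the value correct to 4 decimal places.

n = 7, Σx = 312, Σy = 98.9, Σx² = 14983.76, Σy² = 1627.03, Σxy = 4540.5
nΣxy − ΣxΣy = 31783.5 − 30856.8 = 926.7
nΣx² − (Σx)² = 104886.32 − 97344 = 7542.32; nΣy² − (Σy)² = 11389.21 − 9781.21 = 1608
r = 926.7 / √(7542.32 × 1608) = 926.7 / 3482.5351 ≈ 0.2661

0.2661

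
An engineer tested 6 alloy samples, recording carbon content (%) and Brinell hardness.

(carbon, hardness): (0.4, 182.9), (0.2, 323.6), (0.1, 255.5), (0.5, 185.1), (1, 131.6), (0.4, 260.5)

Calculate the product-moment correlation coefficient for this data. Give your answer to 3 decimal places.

n = 6, Σx = 2.6, Σy = 1339.2, Σx² = 1.62, Σy² = 322890.44, Σxy = 491.78
nΣxy − ΣxΣy = 2950.68 − 3481.92 = -531.24
nΣx² − (Σx)² = 9.72 − 6.76 = 2.96; nΣy² − (Σy)² = 1937342.64 − 1793456.64 = 143886
r = -531.24 / √(2.96 × 143886) = -531.24 / 652.6121 ≈ -0.814

-0.814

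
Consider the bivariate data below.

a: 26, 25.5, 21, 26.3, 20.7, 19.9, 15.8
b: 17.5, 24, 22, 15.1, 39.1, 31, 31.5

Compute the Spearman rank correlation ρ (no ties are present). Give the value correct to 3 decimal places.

Rank a: 6, 5, 4, 7, 3, 2, 1
Rank b: 2, 4, 3, 1, 7, 5, 6
d = rank(a) − rank(b): 4, 1, 1, 6, -4, -3, -5; Σd² = 104
ρ = 1 − 6Σd² / [n(n²−1)] = 1 − 6×104 / (7×48) = 1 − 624/336 ≈ -0.857

-0.857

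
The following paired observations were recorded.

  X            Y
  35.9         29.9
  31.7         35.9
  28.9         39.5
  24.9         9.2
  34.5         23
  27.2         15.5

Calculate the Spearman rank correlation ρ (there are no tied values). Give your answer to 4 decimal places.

Rank X: 6, 4, 3, 1, 5, 2
Rank Y: 4, 5, 6, 1, 3, 2
d = rank(X) − rank(Y): 2, -1, -3, 0, 2, 0; Σd² = 18
ρ = 1 − 6Σd² / [n(n²−1)] = 1 − 6×18 / (6×35) = 1 − 108/210 ≈ 0.4857

0.4857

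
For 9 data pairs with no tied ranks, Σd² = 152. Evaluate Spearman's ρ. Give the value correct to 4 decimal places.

-0.2667

ρ = 1 − 6Σd² / [n(n²−1)] = 1 − 6×152 / (9×80)
  = 1 − 912/720 = 1 − 1.26667 ≈ -0.2667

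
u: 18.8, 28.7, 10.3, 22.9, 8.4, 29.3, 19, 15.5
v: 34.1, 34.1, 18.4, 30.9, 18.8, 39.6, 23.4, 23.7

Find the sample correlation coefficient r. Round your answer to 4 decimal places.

0.9067

n = 8, Σu = 152.9, Σv = 223, Σu² = 3337.93, Σv² = 6649.84, Σuv = 4647.03
nΣuv − ΣuΣv = 37176.24 − 34096.7 = 3079.54
nΣu² − (Σu)² = 26703.44 − 23378.41 = 3325.03; nΣv² − (Σv)² = 53198.72 − 49729 = 3469.72
r = 3079.54 / √(3325.03 × 3469.72) = 3079.54 / 3396.6046 ≈ 0.9067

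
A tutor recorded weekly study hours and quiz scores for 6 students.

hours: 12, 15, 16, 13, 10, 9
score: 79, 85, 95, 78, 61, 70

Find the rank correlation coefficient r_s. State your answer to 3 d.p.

Rank hours: 3, 5, 6, 4, 2, 1
Rank score: 4, 5, 6, 3, 1, 2
d = rank(hours) − rank(score): -1, 0, 0, 1, 1, -1; Σd² = 4
ρ = 1 − 6Σd² / [n(n²−1)] = 1 − 6×4 / (6×35) = 1 − 24/210 ≈ 0.886

0.886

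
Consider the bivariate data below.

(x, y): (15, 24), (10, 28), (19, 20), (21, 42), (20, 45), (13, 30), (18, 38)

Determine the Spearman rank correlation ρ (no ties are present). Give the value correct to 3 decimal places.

0.500

Rank x: 3, 1, 5, 7, 6, 2, 4
Rank y: 2, 3, 1, 6, 7, 4, 5
d = rank(x) − rank(y): 1, -2, 4, 1, -1, -2, -1; Σd² = 28
ρ = 1 − 6Σd² / [n(n²−1)] = 1 − 6×28 / (7×48) = 1 − 168/336 ≈ 0.500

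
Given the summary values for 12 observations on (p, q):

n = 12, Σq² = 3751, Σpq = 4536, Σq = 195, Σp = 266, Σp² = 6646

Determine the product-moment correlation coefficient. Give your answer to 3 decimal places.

0.323

r = (nΣpq − ΣpΣq) / √[(nΣp² − (Σp)²)(nΣq² − (Σq)²)]
Numerator: 12×4536 − 266×195 = 2562
Denominator: √[(79752 − 70756)(45012 − 38025)] = √[8996 × 6987] = 7928.1178
r = 2562 / 7928.1178 ≈ 0.323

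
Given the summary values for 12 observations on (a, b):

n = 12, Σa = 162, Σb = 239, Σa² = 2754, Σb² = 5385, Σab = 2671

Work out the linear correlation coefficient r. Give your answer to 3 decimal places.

r = (nΣab − ΣaΣb) / √[(nΣa² − (Σa)²)(nΣb² − (Σb)²)]
Numerator: 12×2671 − 162×239 = -6666
Denominator: √[(33048 − 26244)(64620 − 57121)] = √[6804 × 7499] = 7143.0523
r = -6666 / 7143.0523 ≈ -0.933

-0.933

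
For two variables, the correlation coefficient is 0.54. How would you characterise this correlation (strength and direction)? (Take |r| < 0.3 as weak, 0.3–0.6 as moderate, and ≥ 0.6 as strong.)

moderate positive

r = 0.54 > 0 so the relationship is positive.
|r| = 0.54, which falls in the moderate range.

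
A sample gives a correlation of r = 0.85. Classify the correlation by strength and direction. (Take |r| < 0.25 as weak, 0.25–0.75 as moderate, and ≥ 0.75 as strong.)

r = 0.85 > 0 so the relationship is positive.
|r| = 0.85, which falls in the strong range.

strong positive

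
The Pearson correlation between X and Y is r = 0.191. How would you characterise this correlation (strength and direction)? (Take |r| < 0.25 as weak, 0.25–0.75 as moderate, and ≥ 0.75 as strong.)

r = 0.191 > 0 so the relationship is positive.
|r| = 0.191, which falls in the weak range.

weak positive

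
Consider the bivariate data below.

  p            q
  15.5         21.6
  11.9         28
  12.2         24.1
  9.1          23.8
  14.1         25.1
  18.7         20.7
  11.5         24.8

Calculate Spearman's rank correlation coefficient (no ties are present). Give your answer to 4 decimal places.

Rank p: 6, 3, 4, 1, 5, 7, 2
Rank q: 2, 7, 4, 3, 6, 1, 5
d = rank(p) − rank(q): 4, -4, 0, -2, -1, 6, -3; Σd² = 82
ρ = 1 − 6Σd² / [n(n²−1)] = 1 − 6×82 / (7×48) = 1 − 492/336 ≈ -0.4643

-0.4643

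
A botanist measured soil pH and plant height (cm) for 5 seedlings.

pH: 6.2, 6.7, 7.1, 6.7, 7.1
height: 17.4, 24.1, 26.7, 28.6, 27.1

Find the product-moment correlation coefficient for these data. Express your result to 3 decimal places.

0.818

n = 5, Σx = 33.8, Σy = 123.9, Σx² = 229.04, Σy² = 3148.83, Σxy = 842.95
nΣxy − ΣxΣy = 4214.75 − 4187.82 = 26.93
nΣx² − (Σx)² = 1145.2 − 1142.44 = 2.76; nΣy² − (Σy)² = 15744.15 − 15351.21 = 392.94
r = 26.93 / √(2.76 × 392.94) = 26.93 / 32.9320 ≈ 0.818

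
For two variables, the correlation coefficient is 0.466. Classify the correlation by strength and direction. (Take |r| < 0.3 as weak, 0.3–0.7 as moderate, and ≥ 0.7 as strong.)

moderate positive

r = 0.466 > 0 so the relationship is positive.
|r| = 0.466, which falls in the moderate range.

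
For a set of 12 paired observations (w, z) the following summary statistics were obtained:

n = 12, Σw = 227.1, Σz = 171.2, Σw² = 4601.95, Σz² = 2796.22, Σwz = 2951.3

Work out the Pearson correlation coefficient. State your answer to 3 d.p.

-0.880

r = (nΣwz − ΣwΣz) / √[(nΣw² − (Σw)²)(nΣz² − (Σz)²)]
Numerator: 12×2951.3 − 227.1×171.2 = -3463.92
Denominator: √[(55223.4 − 51574.41)(33554.64 − 29309.44)] = √[3648.99 × 4245.2] = 3935.8217
r = -3463.92 / 3935.8217 ≈ -0.880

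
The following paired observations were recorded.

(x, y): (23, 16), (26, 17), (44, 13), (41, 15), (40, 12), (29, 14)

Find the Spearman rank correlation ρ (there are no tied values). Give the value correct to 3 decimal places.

Rank x: 1, 2, 6, 5, 4, 3
Rank y: 5, 6, 2, 4, 1, 3
d = rank(x) − rank(y): -4, -4, 4, 1, 3, 0; Σd² = 58
ρ = 1 − 6Σd² / [n(n²−1)] = 1 − 6×58 / (6×35) = 1 − 348/210 ≈ -0.657

-0.657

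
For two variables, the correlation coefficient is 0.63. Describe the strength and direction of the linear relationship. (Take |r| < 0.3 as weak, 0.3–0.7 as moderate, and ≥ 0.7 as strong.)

r = 0.63 > 0 so the relationship is positive.
|r| = 0.63, which falls in the moderate range.

moderate positive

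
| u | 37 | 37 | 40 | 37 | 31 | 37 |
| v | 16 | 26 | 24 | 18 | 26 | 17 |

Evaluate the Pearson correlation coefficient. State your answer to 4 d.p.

n = 6, Σu = 219, Σv = 127, Σu² = 8037, Σv² = 2797, Σuv = 4615
nΣuv − ΣuΣv = 27690 − 27813 = -123
nΣu² − (Σu)² = 48222 − 47961 = 261; nΣv² − (Σv)² = 16782 − 16129 = 653
r = -123 / √(261 × 653) = -123 / 412.8353 ≈ -0.2979

-0.2979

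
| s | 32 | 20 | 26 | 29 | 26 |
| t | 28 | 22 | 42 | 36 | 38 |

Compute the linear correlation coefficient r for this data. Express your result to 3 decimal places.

n = 5, Σs = 133, Σt = 166, Σs² = 3617, Σt² = 5772, Σst = 4460
nΣst − ΣsΣt = 22300 − 22078 = 222
nΣs² − (Σs)² = 18085 − 17689 = 396; nΣt² − (Σt)² = 28860 − 27556 = 1304
r = 222 / √(396 × 1304) = 222 / 718.5986 ≈ 0.309

0.309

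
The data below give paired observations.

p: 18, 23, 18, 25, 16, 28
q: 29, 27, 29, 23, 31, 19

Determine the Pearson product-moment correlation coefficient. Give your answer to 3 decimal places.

-0.967

n = 6, Σp = 128, Σq = 158, Σp² = 2842, Σq² = 4262, Σpq = 3268
nΣpq − ΣpΣq = 19608 − 20224 = -616
nΣp² − (Σp)² = 17052 − 16384 = 668; nΣq² − (Σq)² = 25572 − 24964 = 608
r = -616 / √(668 × 608) = -616 / 637.2943 ≈ -0.967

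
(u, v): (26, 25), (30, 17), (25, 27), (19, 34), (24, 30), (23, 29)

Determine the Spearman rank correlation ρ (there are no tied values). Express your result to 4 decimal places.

Rank u: 5, 6, 4, 1, 3, 2
Rank v: 2, 1, 3, 6, 5, 4
d = rank(u) − rank(v): 3, 5, 1, -5, -2, -2; Σd² = 68
ρ = 1 − 6Σd² / [n(n²−1)] = 1 − 6×68 / (6×35) = 1 − 408/210 ≈ -0.9429

-0.9429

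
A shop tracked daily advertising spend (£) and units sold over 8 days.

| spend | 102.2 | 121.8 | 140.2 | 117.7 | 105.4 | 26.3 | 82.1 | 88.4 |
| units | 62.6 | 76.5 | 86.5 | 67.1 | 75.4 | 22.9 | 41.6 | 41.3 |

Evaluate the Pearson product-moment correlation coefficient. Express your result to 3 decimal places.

n = 8, Σx = 784.1, Σy = 473.9, Σx² = 85145.23, Σy² = 31401.49, Σxy = 51356.1
nΣxy − ΣxΣy = 410848.8 − 371584.99 = 39263.81
nΣx² − (Σx)² = 681161.84 − 614812.81 = 66349.03; nΣy² − (Σy)² = 251211.92 − 224581.21 = 26630.71
r = 39263.81 / √(66349.03 × 26630.71) = 39263.81 / 42034.7687 ≈ 0.934

0.934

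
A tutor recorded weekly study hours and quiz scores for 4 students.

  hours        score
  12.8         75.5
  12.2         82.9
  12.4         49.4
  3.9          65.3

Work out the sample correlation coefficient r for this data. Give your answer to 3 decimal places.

0.135

n = 4, Σx = 41.3, Σy = 273.1, Σx² = 481.65, Σy² = 19277.11, Σxy = 2845.01
nΣxy − ΣxΣy = 11380.04 − 11279.03 = 101.01
nΣx² − (Σx)² = 1926.6 − 1705.69 = 220.91; nΣy² − (Σy)² = 77108.44 − 74583.61 = 2524.83
r = 101.01 / √(220.91 × 2524.83) = 101.01 / 746.8334 ≈ 0.135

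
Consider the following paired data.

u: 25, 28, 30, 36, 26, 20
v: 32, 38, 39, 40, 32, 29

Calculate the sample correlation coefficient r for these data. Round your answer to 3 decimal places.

0.909

n = 6, Σu = 165, Σv = 210, Σu² = 4681, Σv² = 7454, Σuv = 5886
nΣuv − ΣuΣv = 35316 − 34650 = 666
nΣu² − (Σu)² = 28086 − 27225 = 861; nΣv² − (Σv)² = 44724 − 44100 = 624
r = 666 / √(861 × 624) = 666 / 732.9829 ≈ 0.909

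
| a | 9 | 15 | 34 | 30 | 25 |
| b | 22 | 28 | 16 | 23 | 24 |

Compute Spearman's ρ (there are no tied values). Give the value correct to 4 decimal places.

-0.4000

Rank a: 1, 2, 5, 4, 3
Rank b: 2, 5, 1, 3, 4
d = rank(a) − rank(b): -1, -3, 4, 1, -1; Σd² = 28
ρ = 1 − 6Σd² / [n(n²−1)] = 1 − 6×28 / (5×24) = 1 − 168/120 ≈ -0.4000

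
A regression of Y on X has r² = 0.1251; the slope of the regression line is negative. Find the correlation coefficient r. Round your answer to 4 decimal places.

-0.3537

|r| = √0.1251 = 0.3537
The association is negative, so r = −0.3537.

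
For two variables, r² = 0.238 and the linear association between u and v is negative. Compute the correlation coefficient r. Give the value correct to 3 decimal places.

|r| = √0.238 = 0.488
The association is negative, so r = −0.488.

-0.488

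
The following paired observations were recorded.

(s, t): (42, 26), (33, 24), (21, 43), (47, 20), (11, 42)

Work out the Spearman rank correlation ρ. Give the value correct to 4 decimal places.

Rank s: 4, 3, 2, 5, 1
Rank t: 3, 2, 5, 1, 4
d = rank(s) − rank(t): 1, 1, -3, 4, -3; Σd² = 36
ρ = 1 − 6Σd² / [n(n²−1)] = 1 − 6×36 / (5×24) = 1 − 216/120 ≈ -0.8000

-0.8000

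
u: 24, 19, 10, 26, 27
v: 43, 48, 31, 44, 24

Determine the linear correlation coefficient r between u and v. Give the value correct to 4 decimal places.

0.0640

n = 5, Σu = 106, Σv = 190, Σu² = 2442, Σv² = 7626, Σuv = 4046
nΣuv − ΣuΣv = 20230 − 20140 = 90
nΣu² − (Σu)² = 12210 − 11236 = 974; nΣv² − (Σv)² = 38130 − 36100 = 2030
r = 90 / √(974 × 2030) = 90 / 1406.1366 ≈ 0.0640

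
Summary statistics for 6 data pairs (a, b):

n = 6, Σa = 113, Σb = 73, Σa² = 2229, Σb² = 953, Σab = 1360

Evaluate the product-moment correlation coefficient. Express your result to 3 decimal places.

r = (nΣab − ΣaΣb) / √[(nΣa² − (Σa)²)(nΣb² − (Σb)²)]
Numerator: 6×1360 − 113×73 = -89
Denominator: √[(13374 − 12769)(5718 − 5329)] = √[605 × 389] = 485.1237
r = -89 / 485.1237 ≈ -0.183

-0.183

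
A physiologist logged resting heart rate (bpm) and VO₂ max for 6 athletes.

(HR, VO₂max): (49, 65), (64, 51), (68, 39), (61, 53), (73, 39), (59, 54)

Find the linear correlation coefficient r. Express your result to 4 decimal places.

-0.9667

n = 6, Σx = 374, Σy = 301, Σx² = 23652, Σy² = 15593, Σxy = 18367
nΣxy − ΣxΣy = 110202 − 112574 = -2372
nΣx² − (Σx)² = 141912 − 139876 = 2036; nΣy² − (Σy)² = 93558 − 90601 = 2957
r = -2372 / √(2036 × 2957) = -2372 / 2453.6609 ≈ -0.9667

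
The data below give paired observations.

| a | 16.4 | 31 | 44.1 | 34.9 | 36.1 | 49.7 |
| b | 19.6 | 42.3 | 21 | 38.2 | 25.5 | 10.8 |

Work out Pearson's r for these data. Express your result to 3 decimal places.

n = 6, Σa = 212.2, Σb = 157.4, Σa² = 8166.08, Σb² = 4840.58, Σab = 5349.33
nΣab − ΣaΣb = 32095.98 − 33400.28 = -1304.3
nΣa² − (Σa)² = 48996.48 − 45028.84 = 3967.64; nΣb² − (Σb)² = 29043.48 − 24774.76 = 4268.72
r = -1304.3 / √(3967.64 × 4268.72) = -1304.3 / 4115.4276 ≈ -0.317

-0.317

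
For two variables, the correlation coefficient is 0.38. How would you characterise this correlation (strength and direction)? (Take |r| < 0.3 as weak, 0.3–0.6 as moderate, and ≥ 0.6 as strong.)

r = 0.38 > 0 so the relationship is positive.
|r| = 0.38, which falls in the moderate range.

moderate positive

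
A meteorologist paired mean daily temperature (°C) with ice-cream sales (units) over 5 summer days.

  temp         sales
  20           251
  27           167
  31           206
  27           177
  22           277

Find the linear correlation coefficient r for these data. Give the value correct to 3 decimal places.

-0.713

n = 5, Σx = 127, Σy = 1078, Σx² = 3303, Σy² = 241384, Σxy = 26788
nΣxy − ΣxΣy = 133940 − 136906 = -2966
nΣx² − (Σx)² = 16515 − 16129 = 386; nΣy² − (Σy)² = 1206920 − 1162084 = 44836
r = -2966 / √(386 × 44836) = -2966 / 4160.1317 ≈ -0.713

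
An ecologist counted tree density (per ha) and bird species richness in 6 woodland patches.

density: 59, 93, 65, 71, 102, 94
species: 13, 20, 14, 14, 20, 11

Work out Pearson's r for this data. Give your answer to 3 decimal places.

0.545

n = 6, Σx = 484, Σy = 92, Σx² = 40636, Σy² = 1482, Σxy = 7605
nΣxy − ΣxΣy = 45630 − 44528 = 1102
nΣx² − (Σx)² = 243816 − 234256 = 9560; nΣy² − (Σy)² = 8892 − 8464 = 428
r = 1102 / √(9560 × 428) = 1102 / 2022.7902 ≈ 0.545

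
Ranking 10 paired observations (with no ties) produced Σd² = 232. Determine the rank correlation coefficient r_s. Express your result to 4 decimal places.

-0.4061

ρ = 1 − 6Σd² / [n(n²−1)] = 1 − 6×232 / (10×99)
  = 1 − 1392/990 = 1 − 1.40606 ≈ -0.4061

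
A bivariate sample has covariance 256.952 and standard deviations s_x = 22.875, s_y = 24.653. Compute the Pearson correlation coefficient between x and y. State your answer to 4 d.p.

r = Cov(x,y) / (s_x · s_y) = 256.952 / (22.875 × 24.653)
  = 256.952 / 563.9374 ≈ 0.4556

0.4556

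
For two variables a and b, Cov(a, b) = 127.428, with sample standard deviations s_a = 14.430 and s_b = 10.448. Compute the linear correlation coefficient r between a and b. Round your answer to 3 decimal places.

r = Cov(a,b) / (s_a · s_b) = 127.428 / (14.430 × 10.448)
  = 127.428 / 150.7646 ≈ 0.845

0.845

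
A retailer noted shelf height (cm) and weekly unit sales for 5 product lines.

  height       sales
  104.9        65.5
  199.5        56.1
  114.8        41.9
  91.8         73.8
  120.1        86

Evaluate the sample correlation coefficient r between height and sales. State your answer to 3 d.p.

n = 5, Σx = 631.1, Σy = 323.3, Σx² = 86834.55, Σy² = 22035.51, Σxy = 39976.46
nΣxy − ΣxΣy = 199882.3 − 204034.63 = -4152.33
nΣx² − (Σx)² = 434172.75 − 398287.21 = 35885.54; nΣy² − (Σy)² = 110177.55 − 104522.89 = 5654.66
r = -4152.33 / √(35885.54 × 5654.66) = -4152.33 / 14245.0176 ≈ -0.291

-0.291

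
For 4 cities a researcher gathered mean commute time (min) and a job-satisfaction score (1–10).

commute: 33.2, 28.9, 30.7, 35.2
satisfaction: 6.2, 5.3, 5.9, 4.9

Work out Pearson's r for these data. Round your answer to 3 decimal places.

-0.202

n = 4, Σx = 128, Σy = 22.3, Σx² = 4118.98, Σy² = 125.35, Σxy = 712.62
nΣxy − ΣxΣy = 2850.48 − 2854.4 = -3.92
nΣx² − (Σx)² = 16475.92 − 16384 = 91.92; nΣy² − (Σy)² = 501.4 − 497.29 = 4.11
r = -3.92 / √(91.92 × 4.11) = -3.92 / 19.4369 ≈ -0.202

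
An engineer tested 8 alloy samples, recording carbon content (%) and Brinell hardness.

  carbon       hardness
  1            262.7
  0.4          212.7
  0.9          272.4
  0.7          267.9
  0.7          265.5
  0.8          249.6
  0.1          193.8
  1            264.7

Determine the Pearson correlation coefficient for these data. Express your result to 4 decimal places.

0.9031

n = 8, Σx = 5.6, Σy = 1989.3, Σx² = 4.6, Σy² = 500639.69, Σxy = 1450.08
nΣxy − ΣxΣy = 11600.64 − 11140.08 = 460.56
nΣx² − (Σx)² = 36.8 − 31.36 = 5.44; nΣy² − (Σy)² = 4005117.52 − 3957314.49 = 47803.03
r = 460.56 / √(5.44 × 47803.03) = 460.56 / 509.9495 ≈ 0.9031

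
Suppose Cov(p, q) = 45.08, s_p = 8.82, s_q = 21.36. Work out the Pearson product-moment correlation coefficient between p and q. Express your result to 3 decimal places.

0.239

r = Cov(p,q) / (s_p · s_q) = 45.08 / (8.82 × 21.36)
  = 45.08 / 188.3952 ≈ 0.239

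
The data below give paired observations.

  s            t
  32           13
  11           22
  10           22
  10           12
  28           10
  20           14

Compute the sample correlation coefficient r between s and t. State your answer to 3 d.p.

-0.640

n = 6, Σs = 111, Σt = 93, Σs² = 2529, Σt² = 1577, Σst = 1558
nΣst − ΣsΣt = 9348 − 10323 = -975
nΣs² − (Σs)² = 15174 − 12321 = 2853; nΣt² − (Σt)² = 9462 − 8649 = 813
r = -975 / √(2853 × 813) = -975 / 1522.9869 ≈ -0.640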